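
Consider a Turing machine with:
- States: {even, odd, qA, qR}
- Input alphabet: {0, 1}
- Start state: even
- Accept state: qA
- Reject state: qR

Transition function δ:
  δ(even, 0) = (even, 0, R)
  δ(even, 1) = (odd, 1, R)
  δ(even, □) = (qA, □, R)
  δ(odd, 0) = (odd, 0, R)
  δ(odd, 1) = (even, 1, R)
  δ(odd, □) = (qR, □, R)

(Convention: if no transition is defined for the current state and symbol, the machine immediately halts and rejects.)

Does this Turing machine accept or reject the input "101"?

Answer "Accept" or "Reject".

Execution trace:
Initial: [even]101
Step 1: δ(even, 1) = (odd, 1, R) → 1[odd]01
Step 2: δ(odd, 0) = (odd, 0, R) → 10[odd]1
Step 3: δ(odd, 1) = (even, 1, R) → 101[even]□
Step 4: δ(even, □) = (qA, □, R) → 101□[qA]□

The machine reaches the accept state qA and halts.

Answer: Accept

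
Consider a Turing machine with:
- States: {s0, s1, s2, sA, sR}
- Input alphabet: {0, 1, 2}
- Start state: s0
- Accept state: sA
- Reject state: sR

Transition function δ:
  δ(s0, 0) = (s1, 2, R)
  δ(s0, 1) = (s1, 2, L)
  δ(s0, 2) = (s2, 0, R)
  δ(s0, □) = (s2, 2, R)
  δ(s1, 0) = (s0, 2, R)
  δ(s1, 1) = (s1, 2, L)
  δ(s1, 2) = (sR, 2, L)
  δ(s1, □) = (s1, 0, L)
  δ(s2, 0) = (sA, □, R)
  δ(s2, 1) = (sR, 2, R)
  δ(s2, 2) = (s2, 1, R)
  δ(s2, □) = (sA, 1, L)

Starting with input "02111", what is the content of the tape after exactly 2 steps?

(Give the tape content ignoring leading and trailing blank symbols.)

Execution trace:
Initial: [s0]02111
Step 1: δ(s0, 0) = (s1, 2, R) → 2[s1]2111
Step 2: δ(s1, 2) = (sR, 2, L) → [sR]22111

The machine reaches the reject state sR and halts.

After 2 steps, the tape (ignoring leading/trailing blanks) is: 22111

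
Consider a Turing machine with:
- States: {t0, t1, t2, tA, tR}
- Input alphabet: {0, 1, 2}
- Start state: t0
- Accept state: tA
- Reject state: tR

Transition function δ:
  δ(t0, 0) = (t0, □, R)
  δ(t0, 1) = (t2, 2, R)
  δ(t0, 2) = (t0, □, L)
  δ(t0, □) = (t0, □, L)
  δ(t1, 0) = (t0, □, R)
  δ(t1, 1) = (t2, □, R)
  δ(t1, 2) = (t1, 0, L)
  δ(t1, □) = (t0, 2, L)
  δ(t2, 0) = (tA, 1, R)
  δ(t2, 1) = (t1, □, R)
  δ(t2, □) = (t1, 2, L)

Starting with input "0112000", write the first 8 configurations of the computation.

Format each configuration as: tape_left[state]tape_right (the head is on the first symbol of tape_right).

Transitions applied:
Step 1: δ(t0, 0) = (t0, □, R)
Step 2: δ(t0, 1) = (t2, 2, R)
Step 3: δ(t2, 1) = (t1, □, R)
Step 4: δ(t1, 2) = (t1, 0, L)
Step 5: δ(t1, □) = (t0, 2, L)
Step 6: δ(t0, 2) = (t0, □, L)
Step 7: δ(t0, □) = (t0, □, L)

The first 8 configurations are:
[t0]0112000 ⊢ □[t0]112000 ⊢ □2[t2]12000 ⊢ □2□[t1]2000 ⊢ □2[t1]□0000 ⊢ □[t0]220000 ⊢ [t0]□□20000 ⊢ [t0]□□□20000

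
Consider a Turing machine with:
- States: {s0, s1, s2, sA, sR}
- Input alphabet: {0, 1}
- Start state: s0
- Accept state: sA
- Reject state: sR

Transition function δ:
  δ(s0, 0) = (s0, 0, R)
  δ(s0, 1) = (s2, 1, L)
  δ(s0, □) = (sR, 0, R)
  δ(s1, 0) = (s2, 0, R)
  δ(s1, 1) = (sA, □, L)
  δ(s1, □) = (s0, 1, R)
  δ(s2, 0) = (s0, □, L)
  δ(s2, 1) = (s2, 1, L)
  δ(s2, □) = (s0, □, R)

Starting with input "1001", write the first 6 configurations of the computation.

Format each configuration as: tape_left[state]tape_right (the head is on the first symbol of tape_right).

Transitions applied:
Step 1: δ(s0, 1) = (s2, 1, L)
Step 2: δ(s2, □) = (s0, □, R)
Step 3: δ(s0, 1) = (s2, 1, L)
Step 4: δ(s2, □) = (s0, □, R)
Step 5: δ(s0, 1) = (s2, 1, L)

The first 6 configurations are:
[s0]1001 ⊢ [s2]□1001 ⊢ □[s0]1001 ⊢ [s2]□1001 ⊢ □[s0]1001 ⊢ [s2]□1001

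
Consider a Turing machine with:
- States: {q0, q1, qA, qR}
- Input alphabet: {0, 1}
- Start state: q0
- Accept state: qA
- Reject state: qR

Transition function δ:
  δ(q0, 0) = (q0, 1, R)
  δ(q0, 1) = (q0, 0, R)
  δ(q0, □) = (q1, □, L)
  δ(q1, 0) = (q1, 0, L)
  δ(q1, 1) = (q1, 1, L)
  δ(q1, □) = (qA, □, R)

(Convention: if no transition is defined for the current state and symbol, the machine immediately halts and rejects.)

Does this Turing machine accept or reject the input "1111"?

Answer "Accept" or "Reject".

Execution trace:
Initial: [q0]1111
Step 1: δ(q0, 1) = (q0, 0, R) → 0[q0]111
Step 2: δ(q0, 1) = (q0, 0, R) → 00[q0]11
Step 3: δ(q0, 1) = (q0, 0, R) → 000[q0]1
Step 4: δ(q0, 1) = (q0, 0, R) → 0000[q0]□
Step 5: δ(q0, □) = (q1, □, L) → 000[q1]0□
Step 6: δ(q1, 0) = (q1, 0, L) → 00[q1]00□
Step 7: δ(q1, 0) = (q1, 0, L) → 0[q1]000□
Step 8: δ(q1, 0) = (q1, 0, L) → [q1]0000□
Step 9: δ(q1, 0) = (q1, 0, L) → [q1]□0000□
Step 10: δ(q1, □) = (qA, □, R) → □[qA]0000□

The machine reaches the accept state qA and halts.

Answer: Accept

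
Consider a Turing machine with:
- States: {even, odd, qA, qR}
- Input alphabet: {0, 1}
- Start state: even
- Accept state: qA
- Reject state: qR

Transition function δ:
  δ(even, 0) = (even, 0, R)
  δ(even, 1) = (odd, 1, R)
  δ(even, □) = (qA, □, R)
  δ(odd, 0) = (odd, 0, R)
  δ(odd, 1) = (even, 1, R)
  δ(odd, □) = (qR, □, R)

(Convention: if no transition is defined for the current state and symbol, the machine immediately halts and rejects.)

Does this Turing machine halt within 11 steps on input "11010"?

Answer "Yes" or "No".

Execution trace:
Initial: [even]11010
Step 1: δ(even, 1) = (odd, 1, R) → 1[odd]1010
Step 2: δ(odd, 1) = (even, 1, R) → 11[even]010
Step 3: δ(even, 0) = (even, 0, R) → 110[even]10
Step 4: δ(even, 1) = (odd, 1, R) → 1101[odd]0
Step 5: δ(odd, 0) = (odd, 0, R) → 11010[odd]□
Step 6: δ(odd, □) = (qR, □, R) → 11010□[qR]□

The machine reaches the reject state qR and halts.
The machine halted after 6 steps (within the 11-step bound).

Answer: Yes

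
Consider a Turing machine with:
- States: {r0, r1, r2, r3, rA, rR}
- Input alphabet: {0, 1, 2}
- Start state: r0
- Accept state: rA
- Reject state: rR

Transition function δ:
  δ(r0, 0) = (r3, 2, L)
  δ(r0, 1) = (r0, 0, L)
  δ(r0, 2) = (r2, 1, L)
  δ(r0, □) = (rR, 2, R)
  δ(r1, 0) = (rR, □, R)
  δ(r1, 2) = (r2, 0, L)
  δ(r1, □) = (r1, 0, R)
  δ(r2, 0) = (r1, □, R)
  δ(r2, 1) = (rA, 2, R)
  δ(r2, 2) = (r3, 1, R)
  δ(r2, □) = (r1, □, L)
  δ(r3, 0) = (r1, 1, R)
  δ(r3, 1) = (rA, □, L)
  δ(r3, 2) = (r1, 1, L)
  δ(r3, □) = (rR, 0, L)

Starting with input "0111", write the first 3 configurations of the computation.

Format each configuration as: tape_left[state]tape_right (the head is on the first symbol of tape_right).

Transitions applied:
Step 1: δ(r0, 0) = (r3, 2, L)
Step 2: δ(r3, □) = (rR, 0, L)

The first 3 configurations are:
[r0]0111 ⊢ [r3]□2111 ⊢ [rR]□02111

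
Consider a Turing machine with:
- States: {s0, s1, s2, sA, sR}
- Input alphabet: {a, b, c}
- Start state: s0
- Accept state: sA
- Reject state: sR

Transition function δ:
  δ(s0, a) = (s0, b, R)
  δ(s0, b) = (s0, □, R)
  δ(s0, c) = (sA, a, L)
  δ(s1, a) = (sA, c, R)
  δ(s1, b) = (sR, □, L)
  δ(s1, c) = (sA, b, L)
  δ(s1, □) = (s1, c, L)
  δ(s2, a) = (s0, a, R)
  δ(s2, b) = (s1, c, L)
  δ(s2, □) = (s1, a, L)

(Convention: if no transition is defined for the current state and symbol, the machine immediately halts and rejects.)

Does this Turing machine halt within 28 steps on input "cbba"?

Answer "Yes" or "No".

Execution trace:
Initial: [s0]cbba
Step 1: δ(s0, c) = (sA, a, L) → [sA]□abba

The machine reaches the accept state sA and halts.
The machine halted after 1 step (within the 28-step bound).

Answer: Yes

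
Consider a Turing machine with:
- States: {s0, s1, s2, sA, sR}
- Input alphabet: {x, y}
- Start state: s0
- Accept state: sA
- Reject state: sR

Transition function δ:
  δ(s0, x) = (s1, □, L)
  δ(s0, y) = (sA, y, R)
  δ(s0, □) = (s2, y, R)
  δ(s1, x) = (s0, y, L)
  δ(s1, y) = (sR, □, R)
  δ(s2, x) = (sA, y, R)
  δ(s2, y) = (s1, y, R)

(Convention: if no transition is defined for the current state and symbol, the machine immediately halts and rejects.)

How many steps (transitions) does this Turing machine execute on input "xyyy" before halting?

Execution trace:
Initial: [s0]xyyy
Step 1: δ(s0, x) = (s1, □, L) → [s1]□□yyy

No transition is defined for δ(s1, □). By convention the machine halts and rejects.

The machine executed 1 step before halting.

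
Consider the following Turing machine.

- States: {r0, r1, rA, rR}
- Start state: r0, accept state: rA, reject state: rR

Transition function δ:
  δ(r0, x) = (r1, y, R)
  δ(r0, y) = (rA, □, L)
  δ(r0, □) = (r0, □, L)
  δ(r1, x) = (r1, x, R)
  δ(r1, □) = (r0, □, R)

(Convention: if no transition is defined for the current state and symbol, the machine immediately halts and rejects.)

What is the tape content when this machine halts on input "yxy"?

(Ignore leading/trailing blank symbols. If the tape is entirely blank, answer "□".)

Execution trace:
Initial: [r0]yxy
Step 1: δ(r0, y) = (rA, □, L) → [rA]□□xy

The machine reaches the accept state rA and halts.

Final tape (ignoring leading/trailing blanks): xy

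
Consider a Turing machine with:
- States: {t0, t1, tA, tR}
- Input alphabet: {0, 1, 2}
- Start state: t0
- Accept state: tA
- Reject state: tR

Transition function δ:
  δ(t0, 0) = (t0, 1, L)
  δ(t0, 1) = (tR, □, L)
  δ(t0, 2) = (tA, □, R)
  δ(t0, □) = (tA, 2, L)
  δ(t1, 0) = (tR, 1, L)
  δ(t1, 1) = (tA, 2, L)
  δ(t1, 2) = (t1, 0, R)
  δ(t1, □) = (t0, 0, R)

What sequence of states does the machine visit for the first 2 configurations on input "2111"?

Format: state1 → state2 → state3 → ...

Execution trace:
Initial: [t0]2111
Step 1: δ(t0, 2) = (tA, □, R) → □[tA]111

The machine reaches the accept state tA and halts.

State sequence: t0 → tA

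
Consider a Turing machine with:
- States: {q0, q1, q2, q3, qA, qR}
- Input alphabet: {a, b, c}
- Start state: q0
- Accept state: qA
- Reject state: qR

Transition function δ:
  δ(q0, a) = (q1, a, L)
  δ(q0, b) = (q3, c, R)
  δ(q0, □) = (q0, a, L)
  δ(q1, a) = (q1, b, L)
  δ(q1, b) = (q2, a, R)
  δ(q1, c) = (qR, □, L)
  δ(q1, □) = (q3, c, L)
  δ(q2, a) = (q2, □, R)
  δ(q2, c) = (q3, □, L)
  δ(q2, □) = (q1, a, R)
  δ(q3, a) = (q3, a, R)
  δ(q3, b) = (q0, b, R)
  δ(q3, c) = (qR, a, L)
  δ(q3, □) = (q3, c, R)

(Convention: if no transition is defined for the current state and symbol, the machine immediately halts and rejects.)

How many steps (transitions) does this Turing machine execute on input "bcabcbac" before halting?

Execution trace:
Initial: [q0]bcabcbac
Step 1: δ(q0, b) = (q3, c, R) → c[q3]cabcbac
Step 2: δ(q3, c) = (qR, a, L) → [qR]caabcbac

The machine reaches the reject state qR and halts.

The machine executed 2 steps before halting.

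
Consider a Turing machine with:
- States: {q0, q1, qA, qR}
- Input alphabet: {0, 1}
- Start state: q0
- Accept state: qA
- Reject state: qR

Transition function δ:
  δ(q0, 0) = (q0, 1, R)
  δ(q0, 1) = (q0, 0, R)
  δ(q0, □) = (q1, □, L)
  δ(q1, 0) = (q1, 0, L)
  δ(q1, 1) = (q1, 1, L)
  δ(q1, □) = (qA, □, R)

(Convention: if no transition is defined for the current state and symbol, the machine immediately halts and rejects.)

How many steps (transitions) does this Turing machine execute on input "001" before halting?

Execution trace:
Initial: [q0]001
Step 1: δ(q0, 0) = (q0, 1, R) → 1[q0]01
Step 2: δ(q0, 0) = (q0, 1, R) → 11[q0]1
Step 3: δ(q0, 1) = (q0, 0, R) → 110[q0]□
Step 4: δ(q0, □) = (q1, □, L) → 11[q1]0□
Step 5: δ(q1, 0) = (q1, 0, L) → 1[q1]10□
Step 6: δ(q1, 1) = (q1, 1, L) → [q1]110□
Step 7: δ(q1, 1) = (q1, 1, L) → [q1]□110□
Step 8: δ(q1, □) = (qA, □, R) → □[qA]110□

The machine reaches the accept state qA and halts.

The machine executed 8 steps before halting.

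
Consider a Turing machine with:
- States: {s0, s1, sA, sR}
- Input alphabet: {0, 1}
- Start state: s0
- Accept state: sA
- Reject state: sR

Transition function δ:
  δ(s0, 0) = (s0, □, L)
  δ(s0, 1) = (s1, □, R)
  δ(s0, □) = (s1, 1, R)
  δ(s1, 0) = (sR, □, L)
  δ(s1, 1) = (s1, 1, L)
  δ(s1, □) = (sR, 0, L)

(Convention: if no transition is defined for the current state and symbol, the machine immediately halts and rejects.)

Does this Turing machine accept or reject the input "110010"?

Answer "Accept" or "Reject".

Execution trace:
Initial: [s0]110010
Step 1: δ(s0, 1) = (s1, □, R) → □[s1]10010
Step 2: δ(s1, 1) = (s1, 1, L) → [s1]□10010
Step 3: δ(s1, □) = (sR, 0, L) → [sR]□010010

The machine reaches the reject state sR and halts.

Answer: Reject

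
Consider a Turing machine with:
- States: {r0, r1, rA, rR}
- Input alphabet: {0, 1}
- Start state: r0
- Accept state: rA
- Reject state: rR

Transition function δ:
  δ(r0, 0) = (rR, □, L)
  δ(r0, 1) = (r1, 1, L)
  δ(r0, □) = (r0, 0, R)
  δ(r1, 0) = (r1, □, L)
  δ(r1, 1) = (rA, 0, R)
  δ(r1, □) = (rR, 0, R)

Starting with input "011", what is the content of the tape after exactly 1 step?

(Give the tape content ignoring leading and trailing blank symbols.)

Execution trace:
Initial: [r0]011
Step 1: δ(r0, 0) = (rR, □, L) → [rR]□□11

The machine reaches the reject state rR and halts.

After 1 step, the tape (ignoring leading/trailing blanks) is: 11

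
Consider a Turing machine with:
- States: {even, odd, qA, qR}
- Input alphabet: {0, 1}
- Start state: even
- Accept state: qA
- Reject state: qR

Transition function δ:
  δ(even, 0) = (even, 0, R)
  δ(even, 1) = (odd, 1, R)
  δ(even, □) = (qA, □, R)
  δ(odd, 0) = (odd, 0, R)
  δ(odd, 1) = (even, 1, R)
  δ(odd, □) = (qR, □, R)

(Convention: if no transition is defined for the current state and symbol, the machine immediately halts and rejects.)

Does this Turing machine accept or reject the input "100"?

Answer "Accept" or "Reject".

Execution trace:
Initial: [even]100
Step 1: δ(even, 1) = (odd, 1, R) → 1[odd]00
Step 2: δ(odd, 0) = (odd, 0, R) → 10[odd]0
Step 3: δ(odd, 0) = (odd, 0, R) → 100[odd]□
Step 4: δ(odd, □) = (qR, □, R) → 100□[qR]□

The machine reaches the reject state qR and halts.

Answer: Reject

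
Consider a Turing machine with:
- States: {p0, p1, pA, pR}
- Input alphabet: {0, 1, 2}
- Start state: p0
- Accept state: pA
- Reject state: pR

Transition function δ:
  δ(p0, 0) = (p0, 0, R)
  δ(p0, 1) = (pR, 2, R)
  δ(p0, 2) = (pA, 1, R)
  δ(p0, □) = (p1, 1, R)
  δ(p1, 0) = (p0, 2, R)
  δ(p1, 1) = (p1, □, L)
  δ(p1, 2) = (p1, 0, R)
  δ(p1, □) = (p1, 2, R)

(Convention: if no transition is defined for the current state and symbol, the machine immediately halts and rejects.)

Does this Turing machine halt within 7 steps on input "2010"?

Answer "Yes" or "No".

Execution trace:
Initial: [p0]2010
Step 1: δ(p0, 2) = (pA, 1, R) → 1[pA]010

The machine reaches the accept state pA and halts.
The machine halted after 1 step (within the 7-step bound).

Answer: Yes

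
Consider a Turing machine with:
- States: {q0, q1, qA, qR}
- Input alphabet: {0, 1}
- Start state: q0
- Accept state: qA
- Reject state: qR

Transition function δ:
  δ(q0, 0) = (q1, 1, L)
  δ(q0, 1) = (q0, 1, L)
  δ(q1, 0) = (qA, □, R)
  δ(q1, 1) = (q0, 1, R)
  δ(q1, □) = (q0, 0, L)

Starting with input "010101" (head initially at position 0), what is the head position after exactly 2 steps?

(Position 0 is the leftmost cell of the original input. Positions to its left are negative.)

Execution trace (head position shown):
Step 0: [q0]010101  (head at position 0)
Step 1: move left → [q1]□110101  (head at position -1)
Step 2: move left → [q0]□0110101  (head at position -2)

After 2 steps, the head is at position -2.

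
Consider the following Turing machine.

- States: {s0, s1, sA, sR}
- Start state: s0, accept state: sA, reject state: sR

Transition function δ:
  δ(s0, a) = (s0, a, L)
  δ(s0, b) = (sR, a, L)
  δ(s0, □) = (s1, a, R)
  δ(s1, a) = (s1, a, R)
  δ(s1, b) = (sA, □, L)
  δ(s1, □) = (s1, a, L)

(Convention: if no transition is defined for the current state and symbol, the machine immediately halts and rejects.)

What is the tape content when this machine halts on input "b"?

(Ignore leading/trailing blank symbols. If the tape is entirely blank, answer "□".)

Execution trace:
Initial: [s0]b
Step 1: δ(s0, b) = (sR, a, L) → [sR]□a

The machine reaches the reject state sR and halts.

Final tape (ignoring leading/trailing blanks): a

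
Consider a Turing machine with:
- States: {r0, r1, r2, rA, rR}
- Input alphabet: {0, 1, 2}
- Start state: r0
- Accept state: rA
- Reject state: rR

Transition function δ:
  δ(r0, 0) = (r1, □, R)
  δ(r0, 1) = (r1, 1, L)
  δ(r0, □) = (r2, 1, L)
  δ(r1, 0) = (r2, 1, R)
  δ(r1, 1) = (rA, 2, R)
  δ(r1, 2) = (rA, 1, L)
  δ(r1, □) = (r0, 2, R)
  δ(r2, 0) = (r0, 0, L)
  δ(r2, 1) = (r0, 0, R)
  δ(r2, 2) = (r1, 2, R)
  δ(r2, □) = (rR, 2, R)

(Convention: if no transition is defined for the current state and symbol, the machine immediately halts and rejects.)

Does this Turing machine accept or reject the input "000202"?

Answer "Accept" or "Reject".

Execution trace:
Initial: [r0]000202
Step 1: δ(r0, 0) = (r1, □, R) → □[r1]00202
Step 2: δ(r1, 0) = (r2, 1, R) → □1[r2]0202
Step 3: δ(r2, 0) = (r0, 0, L) → □[r0]10202
Step 4: δ(r0, 1) = (r1, 1, L) → [r1]□10202
Step 5: δ(r1, □) = (r0, 2, R) → 2[r0]10202
Step 6: δ(r0, 1) = (r1, 1, L) → [r1]210202
Step 7: δ(r1, 2) = (rA, 1, L) → [rA]□110202

The machine reaches the accept state rA and halts.

Answer: Accept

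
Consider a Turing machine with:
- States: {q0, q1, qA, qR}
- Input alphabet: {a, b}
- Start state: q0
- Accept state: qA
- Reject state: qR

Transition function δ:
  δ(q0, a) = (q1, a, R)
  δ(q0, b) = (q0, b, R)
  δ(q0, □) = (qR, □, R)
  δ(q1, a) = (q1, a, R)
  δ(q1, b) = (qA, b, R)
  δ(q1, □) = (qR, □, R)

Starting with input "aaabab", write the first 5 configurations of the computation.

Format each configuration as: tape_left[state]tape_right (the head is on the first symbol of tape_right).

Transitions applied:
Step 1: δ(q0, a) = (q1, a, R)
Step 2: δ(q1, a) = (q1, a, R)
Step 3: δ(q1, a) = (q1, a, R)
Step 4: δ(q1, b) = (qA, b, R)

The first 5 configurations are:
[q0]aaabab ⊢ a[q1]aabab ⊢ aa[q1]abab ⊢ aaa[q1]bab ⊢ aaab[qA]ab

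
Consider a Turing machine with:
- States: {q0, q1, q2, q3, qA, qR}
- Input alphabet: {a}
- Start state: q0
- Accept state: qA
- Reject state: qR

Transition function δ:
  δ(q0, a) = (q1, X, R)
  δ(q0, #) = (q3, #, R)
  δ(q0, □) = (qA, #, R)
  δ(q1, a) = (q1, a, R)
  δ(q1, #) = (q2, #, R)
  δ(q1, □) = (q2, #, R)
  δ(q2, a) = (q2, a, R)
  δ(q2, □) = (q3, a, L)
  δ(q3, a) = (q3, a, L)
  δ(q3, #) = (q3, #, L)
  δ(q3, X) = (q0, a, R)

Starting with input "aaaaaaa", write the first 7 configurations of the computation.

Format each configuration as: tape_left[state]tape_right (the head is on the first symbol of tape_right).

Transitions applied:
Step 1: δ(q0, a) = (q1, X, R)
Step 2: δ(q1, a) = (q1, a, R)
Step 3: δ(q1, a) = (q1, a, R)
Step 4: δ(q1, a) = (q1, a, R)
Step 5: δ(q1, a) = (q1, a, R)
Step 6: δ(q1, a) = (q1, a, R)

The first 7 configurations are:
[q0]aaaaaaa ⊢ X[q1]aaaaaa ⊢ Xa[q1]aaaaa ⊢ Xaa[q1]aaaa ⊢ Xaaa[q1]aaa ⊢ Xaaaa[q1]aa ⊢ Xaaaaa[q1]a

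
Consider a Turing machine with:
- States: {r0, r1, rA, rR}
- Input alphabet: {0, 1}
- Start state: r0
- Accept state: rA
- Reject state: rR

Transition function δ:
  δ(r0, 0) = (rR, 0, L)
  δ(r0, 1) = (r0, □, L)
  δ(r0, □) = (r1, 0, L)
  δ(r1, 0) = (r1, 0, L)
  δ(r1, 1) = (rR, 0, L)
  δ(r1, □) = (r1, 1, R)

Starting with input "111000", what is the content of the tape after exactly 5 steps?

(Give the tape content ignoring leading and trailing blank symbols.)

Execution trace:
Initial: [r0]111000
Step 1: δ(r0, 1) = (r0, □, L) → [r0]□□11000
Step 2: δ(r0, □) = (r1, 0, L) → [r1]□0□11000
Step 3: δ(r1, □) = (r1, 1, R) → 1[r1]0□11000
Step 4: δ(r1, 0) = (r1, 0, L) → [r1]10□11000
Step 5: δ(r1, 1) = (rR, 0, L) → [rR]□00□11000

The machine reaches the reject state rR and halts.

After 5 steps, the tape (ignoring leading/trailing blanks) is: 00□11000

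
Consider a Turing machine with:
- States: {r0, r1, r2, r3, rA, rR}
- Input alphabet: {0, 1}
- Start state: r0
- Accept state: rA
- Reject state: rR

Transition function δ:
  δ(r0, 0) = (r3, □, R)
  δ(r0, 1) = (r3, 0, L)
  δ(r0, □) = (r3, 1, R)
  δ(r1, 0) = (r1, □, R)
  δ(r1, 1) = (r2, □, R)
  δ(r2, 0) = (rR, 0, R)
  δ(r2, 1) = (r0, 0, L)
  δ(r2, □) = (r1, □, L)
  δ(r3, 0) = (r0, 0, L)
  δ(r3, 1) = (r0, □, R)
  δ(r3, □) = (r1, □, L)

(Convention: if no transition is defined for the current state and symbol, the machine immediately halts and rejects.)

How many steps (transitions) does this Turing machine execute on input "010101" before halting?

Execution trace:
Initial: [r0]010101
Step 1: δ(r0, 0) = (r3, □, R) → □[r3]10101
Step 2: δ(r3, 1) = (r0, □, R) → □□[r0]0101
Step 3: δ(r0, 0) = (r3, □, R) → □□□[r3]101
Step 4: δ(r3, 1) = (r0, □, R) → □□□□[r0]01
Step 5: δ(r0, 0) = (r3, □, R) → □□□□□[r3]1
Step 6: δ(r3, 1) = (r0, □, R) → □□□□□□[r0]□
Step 7: δ(r0, □) = (r3, 1, R) → □□□□□□1[r3]□
Step 8: δ(r3, □) = (r1, □, L) → □□□□□□[r1]1□
Step 9: δ(r1, 1) = (r2, □, R) → □□□□□□□[r2]□
Step 10: δ(r2, □) = (r1, □, L) → □□□□□□[r1]□□

No transition is defined for δ(r1, □). By convention the machine halts and rejects.

The machine executed 10 steps before halting.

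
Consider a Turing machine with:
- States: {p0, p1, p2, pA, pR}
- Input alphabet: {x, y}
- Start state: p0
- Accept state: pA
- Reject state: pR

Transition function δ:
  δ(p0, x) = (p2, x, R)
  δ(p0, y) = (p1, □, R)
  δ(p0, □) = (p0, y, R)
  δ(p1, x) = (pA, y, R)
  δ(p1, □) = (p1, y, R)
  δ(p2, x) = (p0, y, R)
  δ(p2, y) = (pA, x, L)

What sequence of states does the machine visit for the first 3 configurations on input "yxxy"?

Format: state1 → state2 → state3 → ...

Execution trace:
Initial: [p0]yxxy
Step 1: δ(p0, y) = (p1, □, R) → □[p1]xxy
Step 2: δ(p1, x) = (pA, y, R) → □y[pA]xy

The machine reaches the accept state pA and halts.

State sequence: p0 → p1 → pA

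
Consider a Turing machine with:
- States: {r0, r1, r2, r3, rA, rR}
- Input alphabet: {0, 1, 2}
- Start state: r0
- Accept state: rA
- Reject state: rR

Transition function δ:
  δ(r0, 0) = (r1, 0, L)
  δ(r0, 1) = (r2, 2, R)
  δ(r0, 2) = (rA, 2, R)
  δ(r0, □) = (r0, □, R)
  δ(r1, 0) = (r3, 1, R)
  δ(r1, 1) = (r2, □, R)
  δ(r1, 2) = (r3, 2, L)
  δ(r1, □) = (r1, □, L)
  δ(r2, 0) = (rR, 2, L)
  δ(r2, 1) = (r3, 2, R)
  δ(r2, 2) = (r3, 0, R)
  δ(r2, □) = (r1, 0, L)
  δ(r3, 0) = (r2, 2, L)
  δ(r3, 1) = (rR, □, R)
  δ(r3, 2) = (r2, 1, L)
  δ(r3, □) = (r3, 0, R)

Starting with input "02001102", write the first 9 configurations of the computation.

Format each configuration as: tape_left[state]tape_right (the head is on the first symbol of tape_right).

Transitions applied:
Step 1: δ(r0, 0) = (r1, 0, L)
Step 2: δ(r1, □) = (r1, □, L)
Step 3: δ(r1, □) = (r1, □, L)
Step 4: δ(r1, □) = (r1, □, L)
Step 5: δ(r1, □) = (r1, □, L)
Step 6: δ(r1, □) = (r1, □, L)
Step 7: δ(r1, □) = (r1, □, L)
Step 8: δ(r1, □) = (r1, □, L)

The first 9 configurations are:
[r0]02001102 ⊢ [r1]□02001102 ⊢ [r1]□□02001102 ⊢ [r1]□□□02001102 ⊢ [r1]□□□□02001102 ⊢ [r1]□□□□□02001102 ⊢ [r1]□□□□□□02001102 ⊢ [r1]□□□□□□□02001102 ⊢ [r1]□□□□□□□□02001102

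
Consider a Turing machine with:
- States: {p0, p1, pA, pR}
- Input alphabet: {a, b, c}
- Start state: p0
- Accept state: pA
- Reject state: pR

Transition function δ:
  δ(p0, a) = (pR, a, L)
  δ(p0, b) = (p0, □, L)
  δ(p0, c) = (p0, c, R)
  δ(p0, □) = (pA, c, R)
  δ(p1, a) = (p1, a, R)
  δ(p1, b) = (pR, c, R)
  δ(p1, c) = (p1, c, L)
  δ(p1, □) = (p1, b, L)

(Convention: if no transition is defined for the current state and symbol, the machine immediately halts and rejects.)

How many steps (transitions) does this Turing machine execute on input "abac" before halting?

Execution trace:
Initial: [p0]abac
Step 1: δ(p0, a) = (pR, a, L) → [pR]□abac

The machine reaches the reject state pR and halts.

The machine executed 1 step before halting.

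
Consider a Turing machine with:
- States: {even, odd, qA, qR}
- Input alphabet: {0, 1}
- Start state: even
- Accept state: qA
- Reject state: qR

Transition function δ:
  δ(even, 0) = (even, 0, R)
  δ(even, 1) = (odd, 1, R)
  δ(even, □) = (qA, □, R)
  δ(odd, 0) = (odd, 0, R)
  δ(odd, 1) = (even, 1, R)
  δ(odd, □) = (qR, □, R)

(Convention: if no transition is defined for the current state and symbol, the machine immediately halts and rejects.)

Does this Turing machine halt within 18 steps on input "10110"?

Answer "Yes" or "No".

Execution trace:
Initial: [even]10110
Step 1: δ(even, 1) = (odd, 1, R) → 1[odd]0110
Step 2: δ(odd, 0) = (odd, 0, R) → 10[odd]110
Step 3: δ(odd, 1) = (even, 1, R) → 101[even]10
Step 4: δ(even, 1) = (odd, 1, R) → 1011[odd]0
Step 5: δ(odd, 0) = (odd, 0, R) → 10110[odd]□
Step 6: δ(odd, □) = (qR, □, R) → 10110□[qR]□

The machine reaches the reject state qR and halts.
The machine halted after 6 steps (within the 18-step bound).

Answer: Yes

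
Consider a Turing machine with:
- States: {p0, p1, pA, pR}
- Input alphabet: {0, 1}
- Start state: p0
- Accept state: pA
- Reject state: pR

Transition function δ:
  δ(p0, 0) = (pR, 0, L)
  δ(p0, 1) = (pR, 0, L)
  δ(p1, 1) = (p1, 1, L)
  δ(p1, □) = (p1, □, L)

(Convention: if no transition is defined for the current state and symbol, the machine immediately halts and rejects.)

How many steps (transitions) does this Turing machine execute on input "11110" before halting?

Execution trace:
Initial: [p0]11110
Step 1: δ(p0, 1) = (pR, 0, L) → [pR]□01110

The machine reaches the reject state pR and halts.

The machine executed 1 step before halting.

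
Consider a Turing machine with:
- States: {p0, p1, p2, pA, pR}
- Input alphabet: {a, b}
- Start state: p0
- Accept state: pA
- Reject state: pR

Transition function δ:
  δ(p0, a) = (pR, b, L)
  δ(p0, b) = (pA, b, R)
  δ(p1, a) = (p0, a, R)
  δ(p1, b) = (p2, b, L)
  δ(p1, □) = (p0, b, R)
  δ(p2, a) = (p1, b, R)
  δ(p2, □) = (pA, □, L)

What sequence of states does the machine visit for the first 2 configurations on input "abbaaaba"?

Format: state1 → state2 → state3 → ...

Execution trace:
Initial: [p0]abbaaaba
Step 1: δ(p0, a) = (pR, b, L) → [pR]□bbbaaaba

The machine reaches the reject state pR and halts.

State sequence: p0 → pR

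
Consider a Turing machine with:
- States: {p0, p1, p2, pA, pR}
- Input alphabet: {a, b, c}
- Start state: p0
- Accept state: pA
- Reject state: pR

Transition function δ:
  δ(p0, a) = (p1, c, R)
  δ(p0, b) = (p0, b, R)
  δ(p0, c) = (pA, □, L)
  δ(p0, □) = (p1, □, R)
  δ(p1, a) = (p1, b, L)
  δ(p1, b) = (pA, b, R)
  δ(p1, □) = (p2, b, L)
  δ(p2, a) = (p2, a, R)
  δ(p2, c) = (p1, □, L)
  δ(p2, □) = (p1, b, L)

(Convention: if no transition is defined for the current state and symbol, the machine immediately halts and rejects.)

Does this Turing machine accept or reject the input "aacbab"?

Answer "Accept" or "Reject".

Execution trace:
Initial: [p0]aacbab
Step 1: δ(p0, a) = (p1, c, R) → c[p1]acbab
Step 2: δ(p1, a) = (p1, b, L) → [p1]cbcbab

No transition is defined for δ(p1, c). By convention the machine halts and rejects.

Answer: Reject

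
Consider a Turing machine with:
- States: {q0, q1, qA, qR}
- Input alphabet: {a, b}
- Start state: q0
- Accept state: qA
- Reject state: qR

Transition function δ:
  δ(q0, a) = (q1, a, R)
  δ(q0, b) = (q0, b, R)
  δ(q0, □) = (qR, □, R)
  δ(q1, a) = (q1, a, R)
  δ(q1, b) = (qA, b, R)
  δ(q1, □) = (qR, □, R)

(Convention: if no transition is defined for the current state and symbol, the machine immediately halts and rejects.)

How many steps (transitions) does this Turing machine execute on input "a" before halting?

Execution trace:
Initial: [q0]a
Step 1: δ(q0, a) = (q1, a, R) → a[q1]□
Step 2: δ(q1, □) = (qR, □, R) → a□[qR]□

The machine reaches the reject state qR and halts.

The machine executed 2 steps before halting.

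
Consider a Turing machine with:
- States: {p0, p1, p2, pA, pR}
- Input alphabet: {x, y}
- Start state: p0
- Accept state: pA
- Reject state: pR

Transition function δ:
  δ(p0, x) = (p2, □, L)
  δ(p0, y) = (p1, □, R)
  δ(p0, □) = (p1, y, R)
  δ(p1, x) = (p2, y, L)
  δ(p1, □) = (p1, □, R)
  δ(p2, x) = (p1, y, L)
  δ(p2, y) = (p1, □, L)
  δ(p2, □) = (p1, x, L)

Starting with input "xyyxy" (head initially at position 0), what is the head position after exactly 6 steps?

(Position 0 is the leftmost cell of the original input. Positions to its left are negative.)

Execution trace (head position shown):
Step 0: [p0]xyyxy  (head at position 0)
Step 1: move left → [p2]□□yyxy  (head at position -1)
Step 2: move left → [p1]□x□yyxy  (head at position -2)
Step 3: move right → □[p1]x□yyxy  (head at position -1)
Step 4: move left → [p2]□y□yyxy  (head at position -2)
Step 5: move left → [p1]□xy□yyxy  (head at position -3)
Step 6: move right → □[p1]xy□yyxy  (head at position -2)

After 6 steps, the head is at position -2.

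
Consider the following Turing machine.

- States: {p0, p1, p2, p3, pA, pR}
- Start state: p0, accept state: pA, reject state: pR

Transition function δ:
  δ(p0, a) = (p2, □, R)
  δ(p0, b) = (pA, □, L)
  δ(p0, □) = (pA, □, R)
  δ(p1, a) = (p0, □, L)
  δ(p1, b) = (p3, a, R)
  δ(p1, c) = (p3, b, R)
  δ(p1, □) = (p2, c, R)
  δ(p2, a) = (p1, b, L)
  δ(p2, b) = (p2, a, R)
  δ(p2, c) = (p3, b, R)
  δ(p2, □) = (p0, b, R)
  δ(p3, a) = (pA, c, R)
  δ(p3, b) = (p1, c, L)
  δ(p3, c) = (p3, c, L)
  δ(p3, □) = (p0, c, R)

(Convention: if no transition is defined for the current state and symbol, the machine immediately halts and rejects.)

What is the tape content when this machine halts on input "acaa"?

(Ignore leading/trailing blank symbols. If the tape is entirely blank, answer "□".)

Execution trace:
Initial: [p0]acaa
Step 1: δ(p0, a) = (p2, □, R) → □[p2]caa
Step 2: δ(p2, c) = (p3, b, R) → □b[p3]aa
Step 3: δ(p3, a) = (pA, c, R) → □bc[pA]a

The machine reaches the accept state pA and halts.

Final tape (ignoring leading/trailing blanks): bca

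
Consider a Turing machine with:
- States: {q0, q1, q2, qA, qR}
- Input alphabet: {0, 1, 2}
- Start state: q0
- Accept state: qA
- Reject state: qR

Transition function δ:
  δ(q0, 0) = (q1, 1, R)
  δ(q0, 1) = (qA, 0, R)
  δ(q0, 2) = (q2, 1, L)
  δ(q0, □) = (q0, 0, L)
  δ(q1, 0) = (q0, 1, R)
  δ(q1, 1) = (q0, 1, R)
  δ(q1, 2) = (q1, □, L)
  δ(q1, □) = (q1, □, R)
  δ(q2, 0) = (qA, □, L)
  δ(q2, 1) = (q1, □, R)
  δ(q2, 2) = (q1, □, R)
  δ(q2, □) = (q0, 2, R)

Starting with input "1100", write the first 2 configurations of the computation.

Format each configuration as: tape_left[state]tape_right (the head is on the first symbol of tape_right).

Transitions applied:
Step 1: δ(q0, 1) = (qA, 0, R)

The first 2 configurations are:
[q0]1100 ⊢ 0[qA]100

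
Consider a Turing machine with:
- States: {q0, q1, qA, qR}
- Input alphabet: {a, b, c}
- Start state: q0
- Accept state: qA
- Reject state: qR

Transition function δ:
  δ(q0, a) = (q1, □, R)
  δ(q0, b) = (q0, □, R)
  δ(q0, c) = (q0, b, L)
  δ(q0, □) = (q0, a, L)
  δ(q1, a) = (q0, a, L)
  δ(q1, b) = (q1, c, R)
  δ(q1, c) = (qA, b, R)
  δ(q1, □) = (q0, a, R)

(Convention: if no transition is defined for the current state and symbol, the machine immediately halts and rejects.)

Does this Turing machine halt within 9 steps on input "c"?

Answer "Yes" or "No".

Execution trace:
Initial: [q0]c
Step 1: δ(q0, c) = (q0, b, L) → [q0]□b
Step 2: δ(q0, □) = (q0, a, L) → [q0]□ab
Step 3: δ(q0, □) = (q0, a, L) → [q0]□aab
Step 4: δ(q0, □) = (q0, a, L) → [q0]□aaab
Step 5: δ(q0, □) = (q0, a, L) → [q0]□aaaab
Step 6: δ(q0, □) = (q0, a, L) → [q0]□aaaaab
Step 7: δ(q0, □) = (q0, a, L) → [q0]□aaaaaab
Step 8: δ(q0, □) = (q0, a, L) → [q0]□aaaaaaab
Step 9: δ(q0, □) = (q0, a, L) → [q0]□aaaaaaaab

The machine has not reached a halting state after 9 steps.
The machine did not halt within the 9-step bound.

Answer: No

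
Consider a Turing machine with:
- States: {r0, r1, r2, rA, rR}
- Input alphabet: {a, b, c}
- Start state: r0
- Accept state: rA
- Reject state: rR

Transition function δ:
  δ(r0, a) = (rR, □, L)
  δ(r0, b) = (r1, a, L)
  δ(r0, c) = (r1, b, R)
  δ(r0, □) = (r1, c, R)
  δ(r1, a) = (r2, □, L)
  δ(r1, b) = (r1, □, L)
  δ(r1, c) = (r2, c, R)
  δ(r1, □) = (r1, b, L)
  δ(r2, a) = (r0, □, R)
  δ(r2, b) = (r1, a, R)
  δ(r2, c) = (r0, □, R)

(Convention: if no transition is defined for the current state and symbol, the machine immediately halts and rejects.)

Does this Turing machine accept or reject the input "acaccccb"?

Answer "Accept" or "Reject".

Execution trace:
Initial: [r0]acaccccb
Step 1: δ(r0, a) = (rR, □, L) → [rR]□□caccccb

The machine reaches the reject state rR and halts.

Answer: Reject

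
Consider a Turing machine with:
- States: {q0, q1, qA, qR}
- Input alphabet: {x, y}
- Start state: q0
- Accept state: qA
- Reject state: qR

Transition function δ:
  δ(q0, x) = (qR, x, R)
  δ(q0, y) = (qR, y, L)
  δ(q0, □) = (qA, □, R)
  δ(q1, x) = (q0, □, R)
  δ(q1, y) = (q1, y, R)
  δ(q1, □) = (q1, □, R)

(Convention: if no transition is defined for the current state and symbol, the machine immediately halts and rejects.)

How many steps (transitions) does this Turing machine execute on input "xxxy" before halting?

Execution trace:
Initial: [q0]xxxy
Step 1: δ(q0, x) = (qR, x, R) → x[qR]xxy

The machine reaches the reject state qR and halts.

The machine executed 1 step before halting.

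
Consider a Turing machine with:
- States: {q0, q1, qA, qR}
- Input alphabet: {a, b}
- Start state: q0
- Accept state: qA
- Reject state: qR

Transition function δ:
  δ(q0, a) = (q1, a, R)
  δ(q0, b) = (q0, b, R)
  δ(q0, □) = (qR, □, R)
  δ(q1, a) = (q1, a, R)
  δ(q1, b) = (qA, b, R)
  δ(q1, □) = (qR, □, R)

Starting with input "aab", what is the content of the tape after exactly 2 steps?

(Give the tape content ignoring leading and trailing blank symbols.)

Execution trace:
Initial: [q0]aab
Step 1: δ(q0, a) = (q1, a, R) → a[q1]ab
Step 2: δ(q1, a) = (q1, a, R) → aa[q1]b

After 2 steps, the tape (ignoring leading/trailing blanks) is: aab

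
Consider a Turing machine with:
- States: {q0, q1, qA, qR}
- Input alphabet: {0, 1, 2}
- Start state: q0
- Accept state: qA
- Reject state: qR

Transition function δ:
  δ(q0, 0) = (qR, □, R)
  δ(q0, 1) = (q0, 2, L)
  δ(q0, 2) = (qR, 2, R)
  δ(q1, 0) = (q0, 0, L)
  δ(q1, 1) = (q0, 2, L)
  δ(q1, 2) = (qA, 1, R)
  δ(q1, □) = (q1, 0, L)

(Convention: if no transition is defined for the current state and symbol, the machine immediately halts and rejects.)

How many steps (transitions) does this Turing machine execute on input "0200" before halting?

Execution trace:
Initial: [q0]0200
Step 1: δ(q0, 0) = (qR, □, R) → □[qR]200

The machine reaches the reject state qR and halts.

The machine executed 1 step before halting.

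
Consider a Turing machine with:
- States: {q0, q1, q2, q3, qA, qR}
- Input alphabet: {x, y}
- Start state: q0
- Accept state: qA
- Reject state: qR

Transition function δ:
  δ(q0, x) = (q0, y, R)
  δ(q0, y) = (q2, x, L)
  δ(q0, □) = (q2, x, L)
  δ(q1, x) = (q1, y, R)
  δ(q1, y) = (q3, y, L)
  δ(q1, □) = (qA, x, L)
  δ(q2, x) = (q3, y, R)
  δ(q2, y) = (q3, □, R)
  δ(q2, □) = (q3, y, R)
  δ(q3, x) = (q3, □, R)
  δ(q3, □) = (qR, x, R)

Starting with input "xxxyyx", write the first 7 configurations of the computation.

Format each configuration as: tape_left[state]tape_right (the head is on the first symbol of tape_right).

Transitions applied:
Step 1: δ(q0, x) = (q0, y, R)
Step 2: δ(q0, x) = (q0, y, R)
Step 3: δ(q0, x) = (q0, y, R)
Step 4: δ(q0, y) = (q2, x, L)
Step 5: δ(q2, y) = (q3, □, R)
Step 6: δ(q3, x) = (q3, □, R)

The first 7 configurations are:
[q0]xxxyyx ⊢ y[q0]xxyyx ⊢ yy[q0]xyyx ⊢ yyy[q0]yyx ⊢ yy[q2]yxyx ⊢ yy□[q3]xyx ⊢ yy□□[q3]yx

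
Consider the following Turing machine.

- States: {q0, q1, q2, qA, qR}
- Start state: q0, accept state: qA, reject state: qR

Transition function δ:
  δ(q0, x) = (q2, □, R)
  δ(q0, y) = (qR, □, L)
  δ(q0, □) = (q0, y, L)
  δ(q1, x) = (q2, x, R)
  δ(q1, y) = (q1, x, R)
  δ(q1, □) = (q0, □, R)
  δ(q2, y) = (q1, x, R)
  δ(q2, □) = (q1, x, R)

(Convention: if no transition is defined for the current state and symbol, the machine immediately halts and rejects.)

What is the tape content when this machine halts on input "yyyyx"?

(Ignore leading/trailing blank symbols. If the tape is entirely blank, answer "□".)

Execution trace:
Initial: [q0]yyyyx
Step 1: δ(q0, y) = (qR, □, L) → [qR]□□yyyx

The machine reaches the reject state qR and halts.

Final tape (ignoring leading/trailing blanks): yyyx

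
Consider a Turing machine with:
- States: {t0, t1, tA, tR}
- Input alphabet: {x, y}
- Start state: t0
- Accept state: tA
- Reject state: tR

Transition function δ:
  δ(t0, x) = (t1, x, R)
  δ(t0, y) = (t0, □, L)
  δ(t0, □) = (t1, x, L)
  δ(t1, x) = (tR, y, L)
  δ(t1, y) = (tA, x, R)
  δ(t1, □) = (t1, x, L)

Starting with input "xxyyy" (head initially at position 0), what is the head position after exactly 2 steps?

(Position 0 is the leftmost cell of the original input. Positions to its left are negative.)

Execution trace (head position shown):
Step 0: [t0]xxyyy  (head at position 0)
Step 1: move right → x[t1]xyyy  (head at position 1)
Step 2: move left → [tR]xyyyy  (head at position 0)

After 2 steps, the head is at position 0.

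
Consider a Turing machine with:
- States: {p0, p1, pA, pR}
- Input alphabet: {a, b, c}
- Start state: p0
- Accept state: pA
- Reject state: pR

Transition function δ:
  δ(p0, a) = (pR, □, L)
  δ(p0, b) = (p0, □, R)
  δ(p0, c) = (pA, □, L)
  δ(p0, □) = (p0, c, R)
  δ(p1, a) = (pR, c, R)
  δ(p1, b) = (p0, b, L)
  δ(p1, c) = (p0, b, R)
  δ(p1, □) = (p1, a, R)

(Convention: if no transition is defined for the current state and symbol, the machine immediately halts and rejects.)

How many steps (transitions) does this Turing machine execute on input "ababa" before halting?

Execution trace:
Initial: [p0]ababa
Step 1: δ(p0, a) = (pR, □, L) → [pR]□□baba

The machine reaches the reject state pR and halts.

The machine executed 1 step before halting.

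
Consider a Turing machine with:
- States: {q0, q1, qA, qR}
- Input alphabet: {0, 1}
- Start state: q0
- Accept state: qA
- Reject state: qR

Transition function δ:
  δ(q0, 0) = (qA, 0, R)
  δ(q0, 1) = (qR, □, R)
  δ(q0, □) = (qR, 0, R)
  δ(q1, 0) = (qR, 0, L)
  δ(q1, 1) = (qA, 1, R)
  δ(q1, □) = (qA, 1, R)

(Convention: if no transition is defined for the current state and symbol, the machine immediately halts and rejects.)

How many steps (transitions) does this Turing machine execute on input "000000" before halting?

Execution trace:
Initial: [q0]000000
Step 1: δ(q0, 0) = (qA, 0, R) → 0[qA]00000

The machine reaches the accept state qA and halts.

The machine executed 1 step before halting.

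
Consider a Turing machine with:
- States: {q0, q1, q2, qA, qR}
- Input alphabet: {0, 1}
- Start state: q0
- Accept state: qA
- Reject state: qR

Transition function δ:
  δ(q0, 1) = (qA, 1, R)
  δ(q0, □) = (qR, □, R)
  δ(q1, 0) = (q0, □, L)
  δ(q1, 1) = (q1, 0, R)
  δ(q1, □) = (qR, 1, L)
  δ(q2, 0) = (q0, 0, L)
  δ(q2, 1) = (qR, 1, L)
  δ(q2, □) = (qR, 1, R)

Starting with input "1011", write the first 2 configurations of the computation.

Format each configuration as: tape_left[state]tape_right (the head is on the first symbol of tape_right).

Transitions applied:
Step 1: δ(q0, 1) = (qA, 1, R)

The first 2 configurations are:
[q0]1011 ⊢ 1[qA]011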